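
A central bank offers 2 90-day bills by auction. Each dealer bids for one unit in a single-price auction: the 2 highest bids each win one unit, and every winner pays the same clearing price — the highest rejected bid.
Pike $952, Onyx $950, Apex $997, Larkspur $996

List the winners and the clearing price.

Sorting: 997 (Apex), 996 (Larkspur), 952 (Pike), 950 (Onyx)
Winners (2 units): Apex, Larkspur.
First losing bid is Pike's $952, which sets the uniform price.

Apex, Larkspur; each pays $952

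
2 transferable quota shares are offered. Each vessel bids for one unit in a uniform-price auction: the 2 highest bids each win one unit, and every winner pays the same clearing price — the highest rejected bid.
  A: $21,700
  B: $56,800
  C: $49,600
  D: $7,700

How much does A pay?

A pays $0

Sorting: 56,800 (B), 49,600 (C), 21,700 (A), 7,700 (D)
The 2 highest are B, C.
First losing bid is A's $21,700, which sets the uniform price.
A does not win → pays $0.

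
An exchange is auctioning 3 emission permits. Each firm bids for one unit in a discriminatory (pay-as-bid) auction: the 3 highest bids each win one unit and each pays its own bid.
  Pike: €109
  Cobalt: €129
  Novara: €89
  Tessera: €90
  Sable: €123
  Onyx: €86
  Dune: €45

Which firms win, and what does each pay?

Cobalt €129, Sable €123, Pike €109

Bids ranked high→low: 129 (Cobalt), 123 (Sable), 109 (Pike), 90 (Tessera), 89 (Novara), …
The 3 highest are Cobalt, Sable, Pike.
Each winner pays its own bid: Cobalt €129, Sable €123, Pike €109.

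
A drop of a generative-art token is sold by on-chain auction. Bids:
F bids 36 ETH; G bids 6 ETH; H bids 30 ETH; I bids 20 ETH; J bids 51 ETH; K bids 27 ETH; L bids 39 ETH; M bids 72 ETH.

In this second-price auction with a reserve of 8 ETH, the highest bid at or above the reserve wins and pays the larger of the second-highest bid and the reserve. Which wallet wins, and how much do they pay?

Sorting bids: 72 (M) > 51 (J) > 39 (L) > 36 (F) > 30 (H) > 27 (K) > …
Highest eligible bid: M at 72 ETH.
Second-highest bid 51 ETH exceeds the reserve 8 ETH → payment 51 ETH.

M pays 51 ETH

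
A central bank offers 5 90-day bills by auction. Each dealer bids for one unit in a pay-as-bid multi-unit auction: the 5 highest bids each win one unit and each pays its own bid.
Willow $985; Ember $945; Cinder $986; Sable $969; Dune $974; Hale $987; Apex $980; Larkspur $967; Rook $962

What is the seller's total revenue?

Total revenue: $4,912

Ordering the bids: 987 (Hale), 986 (Cinder), 985 (Willow), 980 (Apex), 974 (Dune), 969 (Sable), 967 (Larkspur), …
The 5 highest are Hale, Cinder, Willow, Apex, Dune.
Total revenue = 987 + 986 + 985 + 980 + 974 = $4,912.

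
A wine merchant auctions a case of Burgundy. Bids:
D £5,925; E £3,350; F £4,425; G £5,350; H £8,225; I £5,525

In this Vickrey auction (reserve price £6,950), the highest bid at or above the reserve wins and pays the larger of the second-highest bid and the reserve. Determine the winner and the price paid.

Vickrey auction (reserve price £6,950): the highest bid at or above the reserve wins and pays the larger of the second-highest bid and the reserve.
Bids in order: 8,225 (H) > 5,925 (D) > 5,525 (I) > 5,350 (G) > 4,425 (F) > 3,350 (E)
H has the top bid at or above the reserve (£8,225).
max(second-highest £5,925, reserve £6,950) = £6,950.

H pays £6,950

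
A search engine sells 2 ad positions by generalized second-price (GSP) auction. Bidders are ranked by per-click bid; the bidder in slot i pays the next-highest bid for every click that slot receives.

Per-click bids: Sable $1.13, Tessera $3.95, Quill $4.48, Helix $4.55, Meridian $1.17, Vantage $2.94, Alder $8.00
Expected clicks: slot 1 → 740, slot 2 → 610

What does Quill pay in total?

Per-click bids in order: $8.00 (Alder) > $4.55 (Helix) > $4.48 (Quill) > …
Quill ranks below slot 2 → no slot, pays nothing.

Quill pays $0.00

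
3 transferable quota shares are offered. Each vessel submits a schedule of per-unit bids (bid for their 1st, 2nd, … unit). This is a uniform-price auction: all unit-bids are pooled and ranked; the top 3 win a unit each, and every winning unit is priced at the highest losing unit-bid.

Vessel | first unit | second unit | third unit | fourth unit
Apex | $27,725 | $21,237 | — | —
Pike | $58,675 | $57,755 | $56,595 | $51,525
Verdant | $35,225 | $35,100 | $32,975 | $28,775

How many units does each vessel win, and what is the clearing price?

All unit-bids, highest first — top 3: 58,675 (Pike-1), 57,755 (Pike-2), 56,595 (Pike-3)
First bid not allocated: $51,525.
Allocation: Pike 3.

Pike 3; clearing price $51,525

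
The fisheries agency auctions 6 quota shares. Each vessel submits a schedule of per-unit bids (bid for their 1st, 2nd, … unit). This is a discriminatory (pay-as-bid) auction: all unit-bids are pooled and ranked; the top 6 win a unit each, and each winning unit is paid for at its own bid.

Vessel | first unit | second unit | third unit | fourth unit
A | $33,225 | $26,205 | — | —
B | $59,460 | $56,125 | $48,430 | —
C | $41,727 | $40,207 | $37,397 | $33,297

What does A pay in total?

A pays $0

All unit-bids, highest first — top 6: 59,460 (B-1), 56,125 (B-2), 48,430 (B-3), 41,727 (C-1), 40,207 (C-2), 37,397 (C-3)
Next rejected bid: $33,297 (not a price — pay-as-bid).
A wins no units.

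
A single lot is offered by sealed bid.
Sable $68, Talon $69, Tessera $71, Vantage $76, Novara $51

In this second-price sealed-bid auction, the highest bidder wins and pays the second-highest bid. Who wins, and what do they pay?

Vantage pays $71

Second-price sealed-bid auction: the highest bidder wins and pays the second-highest bid.
Bids in order: 76 (Vantage) > 71 (Tessera) > 69 (Talon) > 68 (Sable) > 51 (Novara)
Vantage is highest; pays the second-highest bid, $71.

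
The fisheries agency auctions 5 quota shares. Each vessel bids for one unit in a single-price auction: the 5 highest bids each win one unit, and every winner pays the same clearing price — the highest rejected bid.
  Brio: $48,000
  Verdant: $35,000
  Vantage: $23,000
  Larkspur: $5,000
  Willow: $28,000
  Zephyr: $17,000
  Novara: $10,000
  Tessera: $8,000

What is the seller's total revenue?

Bids ranked high→low: 48,000 (Brio), 35,000 (Verdant), 28,000 (Willow), 23,000 (Vantage), 17,000 (Zephyr), 10,000 (Novara), 8,000 (Tessera), …
The 5 highest are Brio, Verdant, Willow, Vantage, Zephyr.
Highest unsuccessful bid: $10,000 → clearing price.
Total revenue = 5 × $10,000 = $50,000.

Total revenue: $50,000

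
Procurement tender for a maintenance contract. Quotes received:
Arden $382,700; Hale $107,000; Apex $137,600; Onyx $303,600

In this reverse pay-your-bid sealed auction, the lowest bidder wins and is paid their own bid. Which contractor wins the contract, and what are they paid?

Hale is paid $107,000

Sorting bids: 107,000 (Hale) < 137,600 (Apex) < 303,600 (Onyx) < 382,700 (Arden)
First-price: Hale is paid what they bid, $107,000.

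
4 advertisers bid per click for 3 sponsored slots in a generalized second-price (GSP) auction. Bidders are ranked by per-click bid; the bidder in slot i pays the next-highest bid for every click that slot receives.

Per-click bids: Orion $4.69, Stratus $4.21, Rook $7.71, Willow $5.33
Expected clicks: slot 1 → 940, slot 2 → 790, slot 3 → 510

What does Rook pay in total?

Ranked by bid: $7.71 (Rook) > $5.33 (Willow) > $4.69 (Orion) > $4.21 (Stratus)
Rook holds slot 1 → pays next bid $5.33 × 940 clicks = $5010.20.

Rook pays $5010.20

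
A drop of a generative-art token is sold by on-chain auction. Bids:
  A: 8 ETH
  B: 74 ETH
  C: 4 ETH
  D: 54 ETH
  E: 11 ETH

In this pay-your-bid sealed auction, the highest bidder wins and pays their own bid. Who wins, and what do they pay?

Sorting bids: 74 (B) > 54 (D) > 11 (E) > 8 (A) > 4 (C)
First-price: B pays what they bid, 74 ETH.

B pays 74 ETH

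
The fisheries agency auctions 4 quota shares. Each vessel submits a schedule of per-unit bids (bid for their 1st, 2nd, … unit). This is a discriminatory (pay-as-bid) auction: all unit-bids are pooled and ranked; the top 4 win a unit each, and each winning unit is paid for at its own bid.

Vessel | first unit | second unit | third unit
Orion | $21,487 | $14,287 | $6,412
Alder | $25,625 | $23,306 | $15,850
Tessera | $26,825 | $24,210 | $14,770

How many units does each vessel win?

All unit-bids, highest first — top 4: 26,825 (Tessera-1), 25,625 (Alder-1), 24,210 (Tessera-2), 23,306 (Alder-2)
Next rejected bid: $21,487 (not a price — pay-as-bid).
Allocation: Alder 2, Tessera 2.

Alder 2, Tessera 2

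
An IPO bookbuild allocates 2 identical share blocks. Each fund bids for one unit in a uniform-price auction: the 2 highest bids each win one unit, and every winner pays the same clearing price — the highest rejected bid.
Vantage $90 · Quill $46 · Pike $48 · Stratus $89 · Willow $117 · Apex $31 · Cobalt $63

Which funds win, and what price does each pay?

Willow, Vantage; each pays $89

Sorting: 117 (Willow), 90 (Vantage), 89 (Stratus), 63 (Cobalt), …
The 2 highest are Willow, Vantage.
Highest unsuccessful bid: $89 → clearing price.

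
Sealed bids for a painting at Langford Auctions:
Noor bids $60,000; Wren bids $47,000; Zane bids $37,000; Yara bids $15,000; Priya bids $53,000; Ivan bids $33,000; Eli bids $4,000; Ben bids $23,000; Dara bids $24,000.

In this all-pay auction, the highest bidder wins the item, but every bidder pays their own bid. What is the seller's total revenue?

Total revenue: $296,000

Sorting bids: 60,000 (Noor) > 53,000 (Priya) > 47,000 (Wren) > 37,000 (Zane) > 33,000 (Ivan) > 24,000 (Dara) > …
Noor wins with the top bid; all bids are sunk regardless.
Every bidder forfeits their bid regardless of winning.
Revenue = 60,000 + 47,000 + 37,000 + 15,000 + 53,000 + 33,000 + 4,000 + 23,000 + 24,000 = $296,000.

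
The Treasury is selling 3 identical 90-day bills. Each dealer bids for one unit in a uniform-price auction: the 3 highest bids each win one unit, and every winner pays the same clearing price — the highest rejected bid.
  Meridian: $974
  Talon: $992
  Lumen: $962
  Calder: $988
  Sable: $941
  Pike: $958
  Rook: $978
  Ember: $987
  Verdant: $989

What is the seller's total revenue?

Total revenue: $2,961

Bids ranked high→low: 992 (Talon), 989 (Verdant), 988 (Calder), 987 (Ember), 978 (Rook), …
Winners (3 units): Talon, Verdant, Calder.
Clearing price = highest rejected bid = $987.
Total revenue = 3 × $987 = $2,961.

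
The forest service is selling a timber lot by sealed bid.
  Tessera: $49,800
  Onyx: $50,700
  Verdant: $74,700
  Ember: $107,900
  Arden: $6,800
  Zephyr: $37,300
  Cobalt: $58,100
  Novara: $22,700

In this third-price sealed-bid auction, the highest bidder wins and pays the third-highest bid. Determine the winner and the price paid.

Third-price sealed-bid auction: the highest bidder wins and pays the third-highest bid.
Sorting bids: 107,900 (Ember) > 74,700 (Verdant) > 58,100 (Cobalt) > 50,700 (Onyx) > 49,800 (Tessera) > 37,300 (Zephyr) > …
Ember is highest; pays the third-highest bid, $58,100.

Ember pays $58,100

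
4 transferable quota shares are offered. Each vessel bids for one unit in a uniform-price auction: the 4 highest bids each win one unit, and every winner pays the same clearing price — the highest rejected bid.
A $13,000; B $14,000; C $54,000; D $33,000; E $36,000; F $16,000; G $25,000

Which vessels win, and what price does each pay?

C, E, D, G; each pays $16,000

Ordering the bids: 54,000 (C), 36,000 (E), 33,000 (D), 25,000 (G), 16,000 (F), 14,000 (B), …
Top 4: C, E, D, G.
First losing bid is F's $16,000, which sets the uniform price.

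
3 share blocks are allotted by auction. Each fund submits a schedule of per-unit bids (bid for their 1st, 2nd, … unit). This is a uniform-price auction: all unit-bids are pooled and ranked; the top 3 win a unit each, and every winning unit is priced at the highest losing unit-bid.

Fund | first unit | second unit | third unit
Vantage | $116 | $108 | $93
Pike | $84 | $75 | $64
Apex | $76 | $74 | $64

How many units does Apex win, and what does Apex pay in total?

Apex: 0 units, pays $0

Pooled unit-bids ranked (top 3): 116 (Vantage-1), 108 (Vantage-2), 93 (Vantage-3)
The (k+1)-th unit-bid is $84.
Apex wins 0 unit(s) at $84 each.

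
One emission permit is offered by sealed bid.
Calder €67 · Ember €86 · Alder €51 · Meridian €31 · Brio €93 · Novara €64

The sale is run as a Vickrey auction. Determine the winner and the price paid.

Sorting bids: 93 (Brio) > 86 (Ember) > 67 (Calder) > 64 (Novara) > 51 (Alder) > 31 (Meridian)
Brio wins with the highest bid; price is set by the runner-up at €86.

Brio pays €86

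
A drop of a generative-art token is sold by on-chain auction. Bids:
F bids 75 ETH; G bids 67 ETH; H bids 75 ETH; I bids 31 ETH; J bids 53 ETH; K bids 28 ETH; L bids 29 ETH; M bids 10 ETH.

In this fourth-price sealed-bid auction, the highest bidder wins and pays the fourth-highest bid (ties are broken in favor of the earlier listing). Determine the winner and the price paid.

F pays 53 ETH

Bids in order: 75 (F) > 75 (H) > 67 (G) > 53 (J) > 31 (I) > 29 (L) > …
F and H tie at 75 ETH; tie-break gives it to F.
F is highest; pays the fourth-highest bid, 53 ETH.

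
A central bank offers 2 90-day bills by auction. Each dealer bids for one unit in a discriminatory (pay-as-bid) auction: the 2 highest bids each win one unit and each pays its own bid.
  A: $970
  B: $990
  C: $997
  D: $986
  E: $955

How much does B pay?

Ordering the bids: 997 (C), 990 (B), 986 (D), 970 (A), …
Top 2: C, B.
B wins → own bid $990.

B pays $990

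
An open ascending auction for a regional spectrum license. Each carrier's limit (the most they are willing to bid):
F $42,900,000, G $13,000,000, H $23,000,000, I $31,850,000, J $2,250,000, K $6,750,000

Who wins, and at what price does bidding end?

F wins at $31,850,000

Sorting limits: 42,900,000 (F) > 31,850,000 (I) > 23,000,000 (H) > 13,000,000 (G) > 6,750,000 (K) > 2,250,000 (J)
Once the price passes $31,850,000, only F is left; the hammer falls at I's limit of $31,850,000.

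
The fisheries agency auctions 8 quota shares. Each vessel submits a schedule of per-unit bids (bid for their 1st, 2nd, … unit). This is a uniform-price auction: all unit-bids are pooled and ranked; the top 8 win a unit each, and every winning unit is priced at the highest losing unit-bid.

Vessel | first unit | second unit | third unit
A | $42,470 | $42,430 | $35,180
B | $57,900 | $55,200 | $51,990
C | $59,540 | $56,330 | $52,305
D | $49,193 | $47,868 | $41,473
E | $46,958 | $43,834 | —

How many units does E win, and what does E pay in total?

E: 0 units, pays $0

All unit-bids, highest first — top 8: 59,540 (C-1), 57,900 (B-1), 56,330 (C-2), 55,200 (B-2), 52,305 (C-3), 51,990 (B-3), 49,193 (D-1), 47,868 (D-2)
The (k+1)-th unit-bid is $46,958.
E wins 0 unit(s) at $46,958 each.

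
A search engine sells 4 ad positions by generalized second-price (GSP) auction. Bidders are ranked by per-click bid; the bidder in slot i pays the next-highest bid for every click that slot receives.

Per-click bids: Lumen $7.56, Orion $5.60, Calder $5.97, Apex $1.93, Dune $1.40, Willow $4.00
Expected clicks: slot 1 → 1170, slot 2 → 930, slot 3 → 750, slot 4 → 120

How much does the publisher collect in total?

Per-click bids in order: $7.56 (Lumen) > $5.97 (Calder) > $5.60 (Orion) > $4.00 (Willow) > $1.93 (Apex) > …
Slot 1: Lumen pays $5.97 × 1170 = $6984.90
Slot 2: Calder pays $5.60 × 930 = $5208.00
Slot 3: Orion pays $4.00 × 750 = $3000.00
Slot 4: Willow pays $1.93 × 120 = $231.60
Total = $15424.50

Total revenue: $15424.50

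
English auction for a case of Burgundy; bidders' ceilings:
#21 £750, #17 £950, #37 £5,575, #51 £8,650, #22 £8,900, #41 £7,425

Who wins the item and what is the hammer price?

Limits in order: 8,900 (#22) > 8,650 (#51) > 7,425 (#41) > 5,575 (#37) > 950 (#17) > 750 (#21)
#51 is the last rival to drop out, at £8,650; #22 remains and wins at that price.

#22 wins at £8,650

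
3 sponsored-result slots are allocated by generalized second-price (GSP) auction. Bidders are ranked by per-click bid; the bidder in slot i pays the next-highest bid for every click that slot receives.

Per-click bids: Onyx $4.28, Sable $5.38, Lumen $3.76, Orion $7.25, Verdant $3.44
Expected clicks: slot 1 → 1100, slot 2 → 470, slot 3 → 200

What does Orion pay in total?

Orion pays $5918.00

Per-click bids in order: $7.25 (Orion) > $5.38 (Sable) > $4.28 (Onyx) > $3.76 (Lumen) > …
Orion holds slot 1 → pays next bid $5.38 × 1100 clicks = $5918.00.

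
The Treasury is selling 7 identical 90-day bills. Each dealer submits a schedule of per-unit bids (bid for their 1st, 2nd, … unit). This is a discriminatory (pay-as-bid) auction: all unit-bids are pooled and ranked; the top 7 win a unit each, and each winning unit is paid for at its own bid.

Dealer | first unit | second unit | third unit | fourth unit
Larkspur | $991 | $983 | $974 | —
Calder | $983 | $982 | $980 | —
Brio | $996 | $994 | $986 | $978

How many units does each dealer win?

Merging the schedules and taking the best 7: 996 (Brio-1), 994 (Brio-2), 991 (Larkspur-1), 986 (Brio-3), 983 (Larkspur-2), 983 (Calder-1), 982 (Calder-2)
Next rejected bid: $980 (not a price — pay-as-bid).
Allocation: Brio 3, Calder 2, Larkspur 2.

Brio 3, Calder 2, Larkspur 2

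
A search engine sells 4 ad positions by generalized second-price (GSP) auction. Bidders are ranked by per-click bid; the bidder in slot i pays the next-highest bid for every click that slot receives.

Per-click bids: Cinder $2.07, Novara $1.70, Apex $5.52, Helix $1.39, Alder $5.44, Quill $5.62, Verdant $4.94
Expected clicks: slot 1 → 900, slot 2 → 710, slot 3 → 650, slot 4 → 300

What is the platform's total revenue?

Sorting advertisers: $5.62 (Quill) > $5.52 (Apex) > $5.44 (Alder) > $4.94 (Verdant) > $2.07 (Cinder) > …
Slot 1: Quill pays $5.52 × 900 = $4968.00
Slot 2: Apex pays $5.44 × 710 = $3862.40
Slot 3: Alder pays $4.94 × 650 = $3211.00
Slot 4: Verdant pays $2.07 × 300 = $621.00
Total = $12662.40

Total revenue: $12662.40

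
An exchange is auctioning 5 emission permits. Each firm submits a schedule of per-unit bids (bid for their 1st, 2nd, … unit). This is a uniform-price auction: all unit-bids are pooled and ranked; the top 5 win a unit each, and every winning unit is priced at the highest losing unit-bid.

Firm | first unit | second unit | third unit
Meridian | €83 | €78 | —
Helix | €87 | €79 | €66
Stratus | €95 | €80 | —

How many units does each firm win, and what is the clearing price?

Merging the schedules and taking the best 5: 95 (Stratus-1), 87 (Helix-1), 83 (Meridian-1), 80 (Stratus-2), 79 (Helix-2)
The (k+1)-th unit-bid is €78.
Allocation: Helix 2, Meridian 1, Stratus 2.

Helix 2, Meridian 1, Stratus 2; clearing price €78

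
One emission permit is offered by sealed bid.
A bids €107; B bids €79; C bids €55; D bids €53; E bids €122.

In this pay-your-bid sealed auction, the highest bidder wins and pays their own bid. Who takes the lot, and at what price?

Sorting bids: 122 (E) > 107 (A) > 79 (B) > 55 (C) > 53 (D)
First-price: E pays what they bid, €122.

E pays €122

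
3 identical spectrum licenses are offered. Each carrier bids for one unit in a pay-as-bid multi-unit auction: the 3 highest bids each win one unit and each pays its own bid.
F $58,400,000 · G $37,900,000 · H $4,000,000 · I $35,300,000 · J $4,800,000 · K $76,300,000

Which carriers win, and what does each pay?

Sorting: 76,300,000 (K), 58,400,000 (F), 37,900,000 (G), 35,300,000 (I), 4,800,000 (J), …
The 3 highest are K, F, G.
Each winner pays its own bid: K $76,300,000, F $58,400,000, G $37,900,000.

K $76,300,000, F $58,400,000, G $37,900,000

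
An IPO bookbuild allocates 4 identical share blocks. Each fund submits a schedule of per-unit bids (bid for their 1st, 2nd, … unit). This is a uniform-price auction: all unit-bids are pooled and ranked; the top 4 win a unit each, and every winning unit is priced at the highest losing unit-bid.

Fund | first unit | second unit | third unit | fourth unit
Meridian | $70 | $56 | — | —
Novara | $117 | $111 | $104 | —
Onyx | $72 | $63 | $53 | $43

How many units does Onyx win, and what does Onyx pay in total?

All unit-bids, highest first — top 4: 117 (Novara-1), 111 (Novara-2), 104 (Novara-3), 72 (Onyx-1)
Highest rejected unit-bid = $70.
Onyx wins 1 unit(s) at $70 each.

Onyx: 1 unit, pays $70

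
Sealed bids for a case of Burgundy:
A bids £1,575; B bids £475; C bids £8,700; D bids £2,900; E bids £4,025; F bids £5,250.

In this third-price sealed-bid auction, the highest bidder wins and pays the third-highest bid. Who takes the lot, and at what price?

C pays £4,025

Bids in order: 8,700 (C) > 5,250 (F) > 4,025 (E) > 2,900 (D) > 1,575 (A) > 475 (B)
C wins; payment is bid #3 in the ranking = £4,025.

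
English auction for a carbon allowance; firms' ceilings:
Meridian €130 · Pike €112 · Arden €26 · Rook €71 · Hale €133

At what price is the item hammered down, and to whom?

Rule: the price rises until one bidder remains; the winner pays the price at which the last rival dropped out.
Limits in order: 133 (Hale) > 130 (Meridian) > 112 (Pike) > 71 (Rook) > 26 (Arden)
Once the price passes €130, only Hale is left; the hammer falls at Meridian's limit of €130.

Hale wins at €130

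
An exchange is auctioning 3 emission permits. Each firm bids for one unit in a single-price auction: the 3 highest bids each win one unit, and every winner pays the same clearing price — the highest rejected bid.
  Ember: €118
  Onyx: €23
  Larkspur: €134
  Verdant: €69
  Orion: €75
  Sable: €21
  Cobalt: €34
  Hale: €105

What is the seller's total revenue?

Total revenue: €225

Bids ranked high→low: 134 (Larkspur), 118 (Ember), 105 (Hale), 75 (Orion), 69 (Verdant), …
The 3 highest are Larkspur, Ember, Hale.
First losing bid is Orion's €75, which sets the uniform price.
Total revenue = 3 × €75 = €225.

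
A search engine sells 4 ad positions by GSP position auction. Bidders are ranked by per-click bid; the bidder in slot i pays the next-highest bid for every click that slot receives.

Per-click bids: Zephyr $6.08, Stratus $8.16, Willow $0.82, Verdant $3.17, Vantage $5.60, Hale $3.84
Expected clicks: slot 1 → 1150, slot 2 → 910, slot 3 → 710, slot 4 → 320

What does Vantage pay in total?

Vantage pays $2726.40

Sorting advertisers: $8.16 (Stratus) > $6.08 (Zephyr) > $5.60 (Vantage) > $3.84 (Hale) > $3.17 (Verdant) > …
Vantage holds slot 3 → pays next bid $3.84 × 710 clicks = $2726.40.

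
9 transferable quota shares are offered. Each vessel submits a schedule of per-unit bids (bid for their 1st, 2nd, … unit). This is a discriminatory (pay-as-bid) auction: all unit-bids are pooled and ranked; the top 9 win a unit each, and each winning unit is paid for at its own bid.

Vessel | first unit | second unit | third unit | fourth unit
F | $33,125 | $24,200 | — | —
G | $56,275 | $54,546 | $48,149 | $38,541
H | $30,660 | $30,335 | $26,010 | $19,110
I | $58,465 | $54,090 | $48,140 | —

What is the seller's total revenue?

All unit-bids, highest first — top 9: 58,465 (I-1), 56,275 (G-1), 54,546 (G-2), 54,090 (I-2), 48,149 (G-3), 48,140 (I-3), 38,541 (G-4), 33,125 (F-1), 30,660 (H-1)
Next rejected bid: $30,335 (not a price — pay-as-bid).
Each winning unit pays its own bid.
Revenue = 58,465 + 56,275 + 54,546 + 54,090 + 48,149 + 48,140 + 38,541 + 33,125 + 30,660 = $421,991.

Total revenue: $421,991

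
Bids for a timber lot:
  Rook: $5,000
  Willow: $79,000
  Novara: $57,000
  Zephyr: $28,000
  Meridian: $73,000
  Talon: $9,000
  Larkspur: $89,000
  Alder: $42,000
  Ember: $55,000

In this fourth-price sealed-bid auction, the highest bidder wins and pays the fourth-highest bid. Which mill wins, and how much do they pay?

Larkspur pays $57,000

Rule: the highest bidder wins and pays the fourth-highest bid.
Sorting bids: 89,000 (Larkspur) > 79,000 (Willow) > 73,000 (Meridian) > 57,000 (Novara) > 55,000 (Ember) > 42,000 (Alder) > …
Larkspur is highest; pays the fourth-highest bid, $57,000.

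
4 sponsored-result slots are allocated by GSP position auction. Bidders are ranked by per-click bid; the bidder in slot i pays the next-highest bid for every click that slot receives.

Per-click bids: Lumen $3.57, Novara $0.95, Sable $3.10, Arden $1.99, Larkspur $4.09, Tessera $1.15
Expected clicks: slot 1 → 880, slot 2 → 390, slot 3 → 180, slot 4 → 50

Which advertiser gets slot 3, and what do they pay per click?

Ranked by bid: $4.09 (Larkspur) > $3.57 (Lumen) > $3.10 (Sable) > $1.99 (Arden) > $1.15 (Tessera) > …
Slot 3 goes to the third-ranked bidder, Sable, who pays the next bid down: $1.99/click.

Sable; $1.99 per click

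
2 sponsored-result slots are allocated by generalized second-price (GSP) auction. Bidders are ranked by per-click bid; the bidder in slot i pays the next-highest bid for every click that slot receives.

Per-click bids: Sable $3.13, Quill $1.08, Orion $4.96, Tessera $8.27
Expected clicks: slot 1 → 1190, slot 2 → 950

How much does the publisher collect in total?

Total revenue: $8875.90

Per-click bids in order: $8.27 (Tessera) > $4.96 (Orion) > $3.13 (Sable) > …
Slot 1: Tessera pays $4.96 × 1190 = $5902.40
Slot 2: Orion pays $3.13 × 950 = $2973.50
Total = $8875.90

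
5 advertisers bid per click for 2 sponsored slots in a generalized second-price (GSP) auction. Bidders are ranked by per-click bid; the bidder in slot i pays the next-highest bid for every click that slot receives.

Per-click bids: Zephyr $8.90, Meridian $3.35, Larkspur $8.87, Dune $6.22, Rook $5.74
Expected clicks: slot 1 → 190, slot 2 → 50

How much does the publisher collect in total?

Total revenue: $1996.30

Per-click bids in order: $8.90 (Zephyr) > $8.87 (Larkspur) > $6.22 (Dune) > …
Slot 1: Zephyr pays $8.87 × 190 = $1685.30
Slot 2: Larkspur pays $6.22 × 50 = $311.00
Total = $1996.30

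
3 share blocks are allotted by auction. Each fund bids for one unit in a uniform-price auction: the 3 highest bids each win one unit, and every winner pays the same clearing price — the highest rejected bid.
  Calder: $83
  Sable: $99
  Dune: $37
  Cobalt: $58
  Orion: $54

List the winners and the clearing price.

Sorting: 99 (Sable), 83 (Calder), 58 (Cobalt), 54 (Orion), 37 (Dune)
Top 3: Sable, Calder, Cobalt.
Clearing price = highest rejected bid = $54.

Sable, Calder, Cobalt; each pays $54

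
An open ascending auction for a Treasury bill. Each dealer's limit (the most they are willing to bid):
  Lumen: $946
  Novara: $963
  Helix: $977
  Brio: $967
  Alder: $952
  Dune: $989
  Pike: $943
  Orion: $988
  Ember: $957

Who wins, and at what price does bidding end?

Limits in order: 989 (Dune) > 988 (Orion) > 977 (Helix) > 967 (Brio) > 963 (Novara) > 957 (Ember) > …
Orion is the last rival to drop out, at $988; Dune remains and wins at that price.

Dune wins at $988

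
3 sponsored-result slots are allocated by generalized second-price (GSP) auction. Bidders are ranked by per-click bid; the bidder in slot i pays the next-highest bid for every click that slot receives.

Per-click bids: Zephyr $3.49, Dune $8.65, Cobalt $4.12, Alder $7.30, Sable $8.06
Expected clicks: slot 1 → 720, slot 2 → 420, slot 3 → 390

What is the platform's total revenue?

Total revenue: $10476.00

Per-click bids in order: $8.65 (Dune) > $8.06 (Sable) > $7.30 (Alder) > $4.12 (Cobalt) > …
Slot 1: Dune pays $8.06 × 720 = $5803.20
Slot 2: Sable pays $7.30 × 420 = $3066.00
Slot 3: Alder pays $4.12 × 390 = $1606.80
Total = $10476.00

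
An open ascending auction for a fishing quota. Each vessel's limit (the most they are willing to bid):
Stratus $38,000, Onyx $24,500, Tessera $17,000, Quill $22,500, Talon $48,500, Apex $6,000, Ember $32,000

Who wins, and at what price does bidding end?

Limits ranked: 48,500 (Talon) > 38,000 (Stratus) > 32,000 (Ember) > 24,500 (Onyx) > 22,500 (Quill) > 17,000 (Tessera) > …
Bidding ends when Stratus exits at $38,000; Talon takes it.

Talon wins at $38,000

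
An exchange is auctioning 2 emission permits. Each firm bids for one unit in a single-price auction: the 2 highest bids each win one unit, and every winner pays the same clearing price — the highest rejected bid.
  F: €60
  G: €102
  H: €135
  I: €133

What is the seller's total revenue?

Total revenue: €204

Bids ranked high→low: 135 (H), 133 (I), 102 (G), 60 (F)
The 2 highest are H, I.
First losing bid is G's €102, which sets the uniform price.
Total revenue = 2 × €102 = €204.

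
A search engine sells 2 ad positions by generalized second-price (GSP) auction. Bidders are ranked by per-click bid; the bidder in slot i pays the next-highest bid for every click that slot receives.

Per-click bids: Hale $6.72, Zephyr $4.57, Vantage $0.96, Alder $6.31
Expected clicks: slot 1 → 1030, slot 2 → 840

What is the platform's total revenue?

Ranked by bid: $6.72 (Hale) > $6.31 (Alder) > $4.57 (Zephyr) > …
Slot 1: Hale pays $6.31 × 1030 = $6499.30
Slot 2: Alder pays $4.57 × 840 = $3838.80
Total = $10338.10

Total revenue: $10338.10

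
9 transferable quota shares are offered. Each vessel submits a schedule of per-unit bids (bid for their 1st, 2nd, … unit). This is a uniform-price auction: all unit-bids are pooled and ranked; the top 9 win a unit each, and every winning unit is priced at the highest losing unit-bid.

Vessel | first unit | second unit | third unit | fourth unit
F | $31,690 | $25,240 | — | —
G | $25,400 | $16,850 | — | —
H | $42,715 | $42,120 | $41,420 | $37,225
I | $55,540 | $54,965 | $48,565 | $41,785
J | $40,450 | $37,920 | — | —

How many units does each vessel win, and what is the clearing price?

H 3, I 4, J 2; clearing price $37,225

All unit-bids, highest first — top 9: 55,540 (I-1), 54,965 (I-2), 48,565 (I-3), 42,715 (H-1), 42,120 (H-2), 41,785 (I-4), 41,420 (H-3), 40,450 (J-1), 37,920 (J-2)
First bid not allocated: $37,225.
Allocation: H 3, I 4, J 2.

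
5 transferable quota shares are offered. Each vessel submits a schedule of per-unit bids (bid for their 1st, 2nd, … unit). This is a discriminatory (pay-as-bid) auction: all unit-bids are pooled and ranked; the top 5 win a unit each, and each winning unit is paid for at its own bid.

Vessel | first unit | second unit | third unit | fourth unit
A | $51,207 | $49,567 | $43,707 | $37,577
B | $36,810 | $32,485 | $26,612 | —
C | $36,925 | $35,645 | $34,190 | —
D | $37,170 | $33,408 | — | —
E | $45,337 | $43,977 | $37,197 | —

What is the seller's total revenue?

Merging the schedules and taking the best 5: 51,207 (A-1), 49,567 (A-2), 45,337 (E-1), 43,977 (E-2), 43,707 (A-3)
Next rejected bid: $37,577 (not a price — pay-as-bid).
Each winning unit pays its own bid.
Revenue = 51,207 + 49,567 + 45,337 + 43,977 + 43,707 = $233,795.

Total revenue: $233,795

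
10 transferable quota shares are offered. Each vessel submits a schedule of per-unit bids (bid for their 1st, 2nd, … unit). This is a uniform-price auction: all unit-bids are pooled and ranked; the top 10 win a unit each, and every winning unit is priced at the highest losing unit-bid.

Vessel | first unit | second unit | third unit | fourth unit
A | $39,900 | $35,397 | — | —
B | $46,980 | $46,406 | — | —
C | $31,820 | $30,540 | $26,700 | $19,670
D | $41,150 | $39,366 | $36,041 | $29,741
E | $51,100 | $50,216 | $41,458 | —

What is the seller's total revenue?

Total revenue: $318,200

All unit-bids, highest first — top 10: 51,100 (E-1), 50,216 (E-2), 46,980 (B-1), 46,406 (B-2), 41,458 (E-3), 41,150 (D-1), 39,900 (A-1), 39,366 (D-2), 36,041 (D-3), 35,397 (A-2)
The (k+1)-th unit-bid is $31,820.
Allocation: A 2, B 2, D 3, E 3. Every unit priced at $31,820.
Revenue = 10 × 31,820 = $318,200.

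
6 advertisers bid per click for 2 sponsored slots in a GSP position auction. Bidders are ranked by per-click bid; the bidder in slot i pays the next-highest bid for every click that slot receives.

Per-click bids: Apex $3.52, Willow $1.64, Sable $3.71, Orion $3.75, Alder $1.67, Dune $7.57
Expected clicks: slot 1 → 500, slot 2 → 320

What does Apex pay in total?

Apex pays $0.00

Per-click bids in order: $7.57 (Dune) > $3.75 (Orion) > $3.71 (Sable) > …
Apex ranks below slot 2 → no slot, pays nothing.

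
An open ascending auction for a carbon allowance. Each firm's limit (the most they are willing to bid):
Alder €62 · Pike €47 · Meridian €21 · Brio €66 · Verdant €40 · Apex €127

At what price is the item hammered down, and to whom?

Apex wins at €66

Rule: the price rises until one bidder remains; the winner pays the price at which the last rival dropped out.
Sorting limits: 127 (Apex) > 66 (Brio) > 62 (Alder) > 47 (Pike) > 40 (Verdant) > 21 (Meridian)
Bidding ends when Brio exits at €66; Apex takes it.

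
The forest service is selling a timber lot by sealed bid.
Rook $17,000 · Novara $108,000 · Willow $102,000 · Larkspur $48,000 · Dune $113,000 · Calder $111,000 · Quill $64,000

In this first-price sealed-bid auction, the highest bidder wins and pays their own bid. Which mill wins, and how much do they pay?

Dune pays $113,000

Sorting bids: 113,000 (Dune) > 111,000 (Calder) > 108,000 (Novara) > 102,000 (Willow) > 64,000 (Quill) > 48,000 (Larkspur) > …
Dune is highest → pays own bid, $113,000.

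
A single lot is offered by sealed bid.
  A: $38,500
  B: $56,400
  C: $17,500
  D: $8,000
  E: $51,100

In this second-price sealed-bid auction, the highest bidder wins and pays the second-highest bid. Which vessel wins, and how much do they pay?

B pays $51,100

Bids ranked: 56,400 (B) > 51,100 (E) > 38,500 (A) > 17,500 (C) > 8,000 (D)
B is highest; pays the second-highest bid, $51,100.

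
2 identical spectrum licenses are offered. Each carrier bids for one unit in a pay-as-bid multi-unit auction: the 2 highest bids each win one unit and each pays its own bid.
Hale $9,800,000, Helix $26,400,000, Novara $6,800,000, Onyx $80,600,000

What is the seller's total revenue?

Total revenue: $107,000,000

Bids ranked high→low: 80,600,000 (Onyx), 26,400,000 (Helix), 9,800,000 (Hale), 6,800,000 (Novara)
The 2 highest are Onyx, Helix.
Total revenue = 80,600,000 + 26,400,000 = $107,000,000.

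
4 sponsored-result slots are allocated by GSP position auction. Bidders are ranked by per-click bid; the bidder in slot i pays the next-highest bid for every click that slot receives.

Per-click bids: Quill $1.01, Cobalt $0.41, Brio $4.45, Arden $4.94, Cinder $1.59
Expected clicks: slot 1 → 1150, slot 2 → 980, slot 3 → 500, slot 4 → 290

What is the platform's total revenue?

Total revenue: $7299.60

Sorting advertisers: $4.94 (Arden) > $4.45 (Brio) > $1.59 (Cinder) > $1.01 (Quill) > $0.41 (Cobalt)
Slot 1: Arden pays $4.45 × 1150 = $5117.50
Slot 2: Brio pays $1.59 × 980 = $1558.20
Slot 3: Cinder pays $1.01 × 500 = $505.00
Slot 4: Quill pays $0.41 × 290 = $118.90
Total = $7299.60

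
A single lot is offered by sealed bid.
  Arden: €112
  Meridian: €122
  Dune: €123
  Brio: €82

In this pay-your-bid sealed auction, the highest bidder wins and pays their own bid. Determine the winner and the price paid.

Sorting bids: 123 (Dune) > 122 (Meridian) > 112 (Arden) > 82 (Brio)
Dune has the highest bid and pays exactly that: €123.

Dune pays €123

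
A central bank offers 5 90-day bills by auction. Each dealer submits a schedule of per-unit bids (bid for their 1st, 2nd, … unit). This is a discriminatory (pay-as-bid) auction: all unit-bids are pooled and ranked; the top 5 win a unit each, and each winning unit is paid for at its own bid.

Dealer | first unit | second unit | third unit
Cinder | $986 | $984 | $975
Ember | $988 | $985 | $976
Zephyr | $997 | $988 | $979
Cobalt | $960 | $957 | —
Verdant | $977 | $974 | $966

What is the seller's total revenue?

Total revenue: $4,944

Pooled unit-bids ranked (top 5): 997 (Zephyr-1), 988 (Ember-1), 988 (Zephyr-2), 986 (Cinder-1), 985 (Ember-2)
Next rejected bid: $984 (not a price — pay-as-bid).
Each winning unit pays its own bid.
Revenue = 997 + 988 + 988 + 986 + 985 = $4,944.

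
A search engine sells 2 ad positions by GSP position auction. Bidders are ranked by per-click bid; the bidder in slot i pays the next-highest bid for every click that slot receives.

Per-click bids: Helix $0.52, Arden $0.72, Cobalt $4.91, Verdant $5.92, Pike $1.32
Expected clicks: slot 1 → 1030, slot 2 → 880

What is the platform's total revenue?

Total revenue: $6218.90

Sorting advertisers: $5.92 (Verdant) > $4.91 (Cobalt) > $1.32 (Pike) > …
Slot 1: Verdant pays $4.91 × 1030 = $5057.30
Slot 2: Cobalt pays $1.32 × 880 = $1161.60
Total = $6218.90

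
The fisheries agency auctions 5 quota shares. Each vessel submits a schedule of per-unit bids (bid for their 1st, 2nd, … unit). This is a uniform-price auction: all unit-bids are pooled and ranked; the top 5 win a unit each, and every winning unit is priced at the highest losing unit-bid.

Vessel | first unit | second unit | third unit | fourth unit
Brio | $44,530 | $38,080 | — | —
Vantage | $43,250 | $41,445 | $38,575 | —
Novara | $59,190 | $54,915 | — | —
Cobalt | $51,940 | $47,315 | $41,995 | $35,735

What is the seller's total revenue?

All unit-bids, highest first — top 5: 59,190 (Novara-1), 54,915 (Novara-2), 51,940 (Cobalt-1), 47,315 (Cobalt-2), 44,530 (Brio-1)
The (k+1)-th unit-bid is $43,250.
Allocation: Brio 1, Cobalt 2, Novara 2. Every unit priced at $43,250.
Revenue = 5 × 43,250 = $216,250.

Total revenue: $216,250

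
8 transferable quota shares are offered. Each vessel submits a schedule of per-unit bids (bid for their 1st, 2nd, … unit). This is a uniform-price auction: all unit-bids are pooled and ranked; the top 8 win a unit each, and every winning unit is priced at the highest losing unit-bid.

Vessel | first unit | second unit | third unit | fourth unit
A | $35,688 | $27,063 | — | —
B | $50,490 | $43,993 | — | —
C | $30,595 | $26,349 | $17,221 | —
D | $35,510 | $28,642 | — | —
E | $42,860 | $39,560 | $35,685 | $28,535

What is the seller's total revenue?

Total revenue: $229,136

All unit-bids, highest first — top 8: 50,490 (B-1), 43,993 (B-2), 42,860 (E-1), 39,560 (E-2), 35,688 (A-1), 35,685 (E-3), 35,510 (D-1), 30,595 (C-1)
First bid not allocated: $28,642.
Allocation: A 1, B 2, C 1, D 1, E 3. Every unit priced at $28,642.
Revenue = 8 × 28,642 = $229,136.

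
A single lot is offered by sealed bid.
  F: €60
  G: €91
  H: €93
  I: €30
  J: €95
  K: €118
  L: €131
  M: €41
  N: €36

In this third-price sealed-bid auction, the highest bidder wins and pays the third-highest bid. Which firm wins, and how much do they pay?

Third-price sealed-bid auction: the highest bidder wins and pays the third-highest bid.
Bids ranked: 131 (L) > 118 (K) > 95 (J) > 93 (H) > 91 (G) > 60 (F) > …
L wins; payment is bid #3 in the ranking = €95.

L pays €95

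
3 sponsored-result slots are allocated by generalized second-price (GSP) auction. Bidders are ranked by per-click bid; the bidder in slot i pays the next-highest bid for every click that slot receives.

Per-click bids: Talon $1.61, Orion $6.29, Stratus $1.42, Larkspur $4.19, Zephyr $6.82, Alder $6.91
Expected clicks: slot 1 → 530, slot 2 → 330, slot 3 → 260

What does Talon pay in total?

Per-click bids in order: $6.91 (Alder) > $6.82 (Zephyr) > $6.29 (Orion) > $4.19 (Larkspur) > …
Talon ranks below slot 3 → no slot, pays nothing.

Talon pays $0.00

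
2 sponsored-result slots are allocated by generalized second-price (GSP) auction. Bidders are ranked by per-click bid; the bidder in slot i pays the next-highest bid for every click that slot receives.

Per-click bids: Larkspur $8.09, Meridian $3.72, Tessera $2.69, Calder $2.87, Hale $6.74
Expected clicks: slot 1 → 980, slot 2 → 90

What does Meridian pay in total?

Ranked by bid: $8.09 (Larkspur) > $6.74 (Hale) > $3.72 (Meridian) > …
Meridian ranks below slot 2 → no slot, pays nothing.

Meridian pays $0.00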